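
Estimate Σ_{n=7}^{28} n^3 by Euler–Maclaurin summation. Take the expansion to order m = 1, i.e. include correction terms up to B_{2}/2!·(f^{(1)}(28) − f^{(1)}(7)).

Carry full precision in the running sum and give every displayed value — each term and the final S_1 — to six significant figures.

∫_7^28 x^3 dx evaluates to 153064.
Boundary: ½(f(7) + f(28)) = ½(343.000 + 21952.0) = 11147.5.
Integral + boundary = 164211.
k=1: B_{2}/(2)! × [f^{(1)}(28) − f^{(1)}(7)] = 1/12 × (2352.00 − 147.000) = 183.750.

S_1 ≈ 164395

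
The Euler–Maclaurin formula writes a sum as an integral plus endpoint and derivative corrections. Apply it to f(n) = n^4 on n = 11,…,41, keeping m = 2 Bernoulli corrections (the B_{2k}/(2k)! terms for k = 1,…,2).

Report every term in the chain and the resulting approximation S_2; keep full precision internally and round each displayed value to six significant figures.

S_2 ≈ 2.45818e+07

∫_11^41 x^4 dx evaluates to 2.31390e+07.
Endpoint term: (f(11) + f(41))/2 = (14641.0 + 2.82576e+06)/2 = 1.42020e+06.
Integral + boundary = 2.45592e+07.
k=1: B_{2}/(2)! × [f^{(1)}(41) − f^{(1)}(11)] = 1/12 × (275684 − 5324.00) = 22530.0.
Running total after k=1: 2.45818e+07.
k=2: B_{4}/(4)! × [f^{(3)}(41) − f^{(3)}(11)] = −1/720 × (984.000 − 264.000) = -1.00000.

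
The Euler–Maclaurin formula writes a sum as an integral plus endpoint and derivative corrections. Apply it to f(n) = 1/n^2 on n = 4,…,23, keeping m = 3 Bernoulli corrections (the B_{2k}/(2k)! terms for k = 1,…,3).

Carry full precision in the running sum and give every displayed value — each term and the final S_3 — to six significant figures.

The integral term ∫_4^23 1/x^2 dx = 0.206522.
½[f(4) + f(23)] = ½[0.0625000 + 0.00189036] = 0.0321952.
Running total after boundary: 0.238717.
k=1: B_{2}/(2)! × [f^{(1)}(23) − f^{(1)}(4)] = 1/12 × (-0.000164379 − (-0.0312500)) = 0.00259047.
After k=1: 0.241307.
k=2: B_{4}/(4)! × [f^{(3)}(23) − f^{(3)}(4)] = −1/720 × (-3.72883e-06 − (-0.0234375)) = -3.25469e-05.
After k=2: 0.241275.
k=3: B_{6}/(6)! × [f^{(5)}(23) − f^{(5)}(4)] = 1/30240 × (-2.11465e-07 − (-0.0439453)) = 1.45321e-06.

S_3 ≈ 0.241276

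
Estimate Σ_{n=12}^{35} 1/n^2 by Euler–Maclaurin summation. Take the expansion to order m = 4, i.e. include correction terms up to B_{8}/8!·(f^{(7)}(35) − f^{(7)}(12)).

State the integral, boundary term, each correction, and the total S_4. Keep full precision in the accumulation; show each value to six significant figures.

∫_12^35 1/x^2 dx evaluates to 0.0547619.
Boundary: ½(f(12) + f(35)) = ½(0.00694444 + 0.000816327) = 0.00388039.
Integral + boundary = 0.0586423.
k=1: B_{2}/(2)! × [f^{(1)}(35) − f^{(1)}(12)] = 1/12 × (-4.66472e-05 − (-0.00115741)) = 9.25633e-05.
Partial sum through k=1: 0.0587349.
k=2: B_{4}/(4)! × [f^{(3)}(35) − f^{(3)}(12)] = −1/720 × (-4.56952e-07 − (-9.64506e-05)) = -1.33325e-07.
Partial sum through k=2: 0.0587347.
k=3: B_{6}/(6)! × [f^{(5)}(35) − f^{(5)}(12)] = 1/30240 × (-1.11907e-08 − (-2.00939e-05)) = 6.64110e-10.
Partial sum through k=3: 0.0587347.
k=4: B_{8}/(8)! × [f^{(7)}(35) − f^{(7)}(12)] = −1/1209600 × (-5.11574e-10 − (-7.81429e-06)) = -6.45980e-12.

S_4 ≈ 0.0587347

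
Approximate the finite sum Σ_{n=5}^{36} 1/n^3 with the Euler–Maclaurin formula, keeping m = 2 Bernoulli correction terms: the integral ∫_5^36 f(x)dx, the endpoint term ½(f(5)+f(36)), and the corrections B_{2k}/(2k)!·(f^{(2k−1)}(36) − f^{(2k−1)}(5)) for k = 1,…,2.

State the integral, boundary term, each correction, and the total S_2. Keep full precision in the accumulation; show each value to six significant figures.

S_2 ≈ 0.0240194

Integral: ∫_5^36 1/x^3 dx = 0.0196142.
Endpoint term: (f(5) + f(36))/2 = (0.00800000 + 2.14335e-05)/2 = 0.00401072.
Running total after boundary: 0.0236249.
Order-1 term: 1/12 · (-1.78612e-06 − (-0.00480000)) = 0.000399851.
Partial sum through k=1: 0.0240248.
Order-2 term: −1/720 · (-2.75636e-08 − (-0.00384000)) = -5.33330e-06.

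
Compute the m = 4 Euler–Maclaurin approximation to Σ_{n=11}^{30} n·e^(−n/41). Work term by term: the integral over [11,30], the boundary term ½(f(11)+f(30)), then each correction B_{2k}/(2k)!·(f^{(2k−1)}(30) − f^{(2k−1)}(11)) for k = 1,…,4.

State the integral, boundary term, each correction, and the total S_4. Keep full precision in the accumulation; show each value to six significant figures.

Integral: ∫_11^30 x·e^(−x/41) dx = 229.862.
Boundary: ½(f(11) + f(30)) = ½(8.41152 + 14.4326) = 11.4221.
So far: 241.284.
k=1: B_{2}/(2)! × [f^{(1)}(30) − f^{(1)}(11)] = 1/12 × (0.129072 − 0.559525) = -0.0358711.
Partial sum through k=1: 241.248.
k=2: B_{4}/(4)! × [f^{(3)}(30) − f^{(3)}(11)] = −1/720 × (0.000649165 − 0.00124265) = 8.24283e-07.
Partial sum through k=2: 241.248.
k=3: B_{6}/(6)! × [f^{(5)}(30) − f^{(5)}(11)] = 1/30240 × (7.26679e-07 − 1.28046e-06) = -1.83127e-11.
Partial sum through k=3: 241.248.
k=4: B_{8}/(8)! × [f^{(7)}(30) − f^{(7)}(11)] = −1/1209600 × (6.34848e-10 − 1.08369e-09) = 3.71064e-16.

S_4 ≈ 241.248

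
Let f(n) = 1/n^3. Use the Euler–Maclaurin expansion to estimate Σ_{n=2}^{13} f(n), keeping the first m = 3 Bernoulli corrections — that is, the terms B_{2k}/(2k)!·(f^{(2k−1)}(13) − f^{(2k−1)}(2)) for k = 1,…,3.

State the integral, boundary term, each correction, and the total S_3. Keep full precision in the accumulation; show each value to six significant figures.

Integral: ∫_2^13 1/x^3 dx = 0.122041.
½[f(2) + f(13)] = ½[0.125000 + 0.000455166] = 0.0627276.
So far: 0.184769.
Order-1 term: 1/12 · (-0.000105038 − (-0.187500)) = 0.0156162.
After k=1: 0.200385.
Order-2 term: −1/720 · (-1.24306e-05 − (-0.937500)) = -0.00130207.
After k=2: 0.199083.
Order-3 term: 1/30240 · (-3.08925e-06 − (-9.84375)) = 0.000325521.

S_3 ≈ 0.199409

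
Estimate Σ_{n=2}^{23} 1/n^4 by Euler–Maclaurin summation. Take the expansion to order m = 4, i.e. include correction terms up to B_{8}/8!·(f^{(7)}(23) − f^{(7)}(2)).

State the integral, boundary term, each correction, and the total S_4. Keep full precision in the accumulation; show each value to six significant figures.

Integral: ∫_2^23 1/x^4 dx = 0.0416393.
Endpoint term: (f(2) + f(23))/2 = (0.0625000 + 3.57346e-06)/2 = 0.0312518.
Running total after boundary: 0.0728911.
k=1: B_{2}/(2)! × [f^{(1)}(23) − f^{(1)}(2)] = 1/12 × (-6.21471e-07 − (-0.125000)) = 0.0104166.
After k=1: 0.0833077.
k=2: B_{4}/(4)! × [f^{(3)}(23) − f^{(3)}(2)] = −1/720 × (-3.52441e-08 − (-0.937500)) = -0.00130208.
After k=2: 0.0820056.
k=3: B_{6}/(6)! × [f^{(5)}(23) − f^{(5)}(2)] = 1/30240 × (-3.73094e-09 − (-13.1250)) = 0.000434028.
After k=3: 0.0824396.
k=4: B_{8}/(8)! × [f^{(7)}(23) − f^{(7)}(2)] = −1/1209600 × (-6.34754e-10 − (-295.312)) = -0.000244141.

S_4 ≈ 0.0821955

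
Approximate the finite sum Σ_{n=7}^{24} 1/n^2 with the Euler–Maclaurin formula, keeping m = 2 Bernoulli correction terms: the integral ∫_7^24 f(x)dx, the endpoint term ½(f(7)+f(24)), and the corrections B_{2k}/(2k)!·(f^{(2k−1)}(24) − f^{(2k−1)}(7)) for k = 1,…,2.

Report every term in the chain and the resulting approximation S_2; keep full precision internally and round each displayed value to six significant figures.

Integral: ∫_7^24 1/x^2 dx = 0.101190.
Boundary: ½(f(7) + f(24)) = ½(0.0204082 + 0.00173611) = 0.0110721.
Running total after boundary: 0.112263.
k=1: B_{2}/(2)! × [f^{(1)}(24) − f^{(1)}(7)] = 1/12 × (-0.000144676 − (-0.00583090)) = 0.000473852.
Running total after k=1: 0.112736.
k=2: B_{4}/(4)! × [f^{(3)}(24) − f^{(3)}(7)] = −1/720 × (-3.01408e-06 − (-0.00142798)) = -1.97911e-06.

S_2 ≈ 0.112734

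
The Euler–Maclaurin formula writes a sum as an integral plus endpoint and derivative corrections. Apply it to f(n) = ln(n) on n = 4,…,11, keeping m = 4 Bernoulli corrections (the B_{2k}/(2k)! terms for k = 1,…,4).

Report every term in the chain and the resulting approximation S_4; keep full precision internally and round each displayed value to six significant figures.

S_4 ≈ 15.7105

∫_4^11 ln(x) dx evaluates to 13.8317.
½[f(4) + f(11)] = ½[1.38629 + 2.39790] = 1.89209.
So far: 15.7238.
Order-1 term: 1/12 · (0.0909091 − 0.250000) = -0.0132576.
After k=1: 15.7105.
Order-2 term: −1/720 · (0.00150263 − 0.0312500) = 4.13158e-05.
After k=2: 15.7105.
Order-3 term: 1/30240 · (0.000149021 − 0.0234375) = -7.70122e-07.
After k=3: 15.7105.
Order-4 term: −1/1209600 · (3.69474e-05 − 0.0439453) = 3.62999e-08.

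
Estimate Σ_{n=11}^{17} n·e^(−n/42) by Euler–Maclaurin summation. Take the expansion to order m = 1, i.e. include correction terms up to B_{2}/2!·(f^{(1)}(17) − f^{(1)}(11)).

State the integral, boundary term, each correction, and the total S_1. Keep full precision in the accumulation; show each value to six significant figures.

∫_11^17 x·e^(−x/42) dx evaluates to 59.9326.
Endpoint term: (f(11) + f(17))/2 = (8.46543 + 11.3413)/2 = 9.90337.
Running total after boundary: 69.8359.
Order-1 term: 1/12 · (0.397105 − 0.568027) = -0.0142435.

S_1 ≈ 69.8217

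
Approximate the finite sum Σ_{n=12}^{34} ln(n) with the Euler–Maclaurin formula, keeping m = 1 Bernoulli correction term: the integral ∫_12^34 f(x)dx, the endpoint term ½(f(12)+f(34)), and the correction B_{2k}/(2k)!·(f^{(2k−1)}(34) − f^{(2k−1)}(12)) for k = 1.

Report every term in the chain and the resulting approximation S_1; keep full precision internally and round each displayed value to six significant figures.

S_1 ≈ 71.0785

The integral term ∫_12^34 ln(x) dx = 68.0774.
Boundary: ½(f(12) + f(34)) = ½(2.48491 + 3.52636) = 3.00563.
So far: 71.0830.
Correction k=1: B_{2}/2! · (f^{(1)}(34) − f^{(1)}(12)) = 1/12 · (0.0294118 − 0.0833333) = -0.00449346.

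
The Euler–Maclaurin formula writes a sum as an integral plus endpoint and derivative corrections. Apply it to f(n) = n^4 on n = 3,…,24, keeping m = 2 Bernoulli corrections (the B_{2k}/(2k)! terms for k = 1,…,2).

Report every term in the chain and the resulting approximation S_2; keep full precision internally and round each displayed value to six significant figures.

The integral term ∫_3^24 x^4 dx = 1.59248e+06.
Endpoint term: (f(3) + f(24))/2 = (81.0000 + 331776)/2 = 165928.
Running total after boundary: 1.75840e+06.
k=1: B_{2}/(2)! × [f^{(1)}(24) − f^{(1)}(3)] = 1/12 × (55296.0 − 108.000) = 4599.00.
After k=1: 1.76300e+06.
k=2: B_{4}/(4)! × [f^{(3)}(24) − f^{(3)}(3)] = −1/720 × (576.000 − 72.0000) = -0.700000.

S_2 ≈ 1.76300e+06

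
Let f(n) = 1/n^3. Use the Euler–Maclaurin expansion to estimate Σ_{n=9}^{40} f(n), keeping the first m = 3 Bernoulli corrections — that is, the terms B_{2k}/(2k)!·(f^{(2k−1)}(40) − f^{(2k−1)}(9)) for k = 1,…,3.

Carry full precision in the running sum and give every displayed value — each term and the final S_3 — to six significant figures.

S_3 ≈ 0.00659187

The integral term ∫_9^40 1/x^3 dx = 0.00586034.
Endpoint term: (f(9) + f(40))/2 = (0.00137174 + 1.56250e-05)/2 = 0.000693684.
Running total after boundary: 0.00655402.
k=1: B_{2}/(2)! × [f^{(1)}(40) − f^{(1)}(9)] = 1/12 × (-1.17187e-06 − (-0.000457247)) = 3.80063e-05.
Running total after k=1: 0.00659203.
k=2: B_{4}/(4)! × [f^{(3)}(40) − f^{(3)}(9)] = −1/720 × (-1.46484e-08 − (-0.000112901)) = -1.56786e-07.
Running total after k=2: 0.00659187.
k=3: B_{6}/(6)! × [f^{(5)}(40) − f^{(5)}(9)] = 1/30240 × (-3.84521e-10 − (-5.85410e-05)) = 1.93587e-09.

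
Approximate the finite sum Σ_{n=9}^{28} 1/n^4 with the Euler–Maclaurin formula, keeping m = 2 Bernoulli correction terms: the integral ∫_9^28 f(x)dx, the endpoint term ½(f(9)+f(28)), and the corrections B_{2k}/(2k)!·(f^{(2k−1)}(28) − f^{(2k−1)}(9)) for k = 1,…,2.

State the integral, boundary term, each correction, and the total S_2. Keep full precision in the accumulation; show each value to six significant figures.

S_2 ≈ 0.000524675

The integral term ∫_9^28 1/x^4 dx = 0.000442063.
Endpoint term: (f(9) + f(28))/2 = (0.000152416 + 1.62693e-06)/2 = 7.70214e-05.
Integral + boundary = 0.000519084.
Order-1 term: 1/12 · (-2.32418e-07 − (-6.77404e-05)) = 5.62566e-06.
After k=1: 0.000524710.
Order-2 term: −1/720 · (-8.89355e-09 − (-2.50890e-05)) = -3.48335e-08.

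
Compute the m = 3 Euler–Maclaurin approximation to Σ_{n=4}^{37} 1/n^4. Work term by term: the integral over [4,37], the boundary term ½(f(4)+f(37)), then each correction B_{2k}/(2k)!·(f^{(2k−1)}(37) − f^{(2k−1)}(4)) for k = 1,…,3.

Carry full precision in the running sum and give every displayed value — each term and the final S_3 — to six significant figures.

The integral term ∫_4^37 1/x^4 dx = 0.00520175.
Boundary: ½(f(4) + f(37)) = ½(0.00390625 + 5.33572e-07) = 0.00195339.
So far: 0.00715514.
Order-1 term: 1/12 · (-5.76835e-08 − (-0.00390625)) = 0.000325516.
Running total after k=1: 0.00748066.
Order-2 term: −1/720 · (-1.26406e-09 − (-0.00732422)) = -1.01725e-05.
Running total after k=2: 0.00747049.
Order-3 term: 1/30240 · (-5.17075e-11 − (-0.0256348)) = 8.47711e-07.

S_3 ≈ 0.00747134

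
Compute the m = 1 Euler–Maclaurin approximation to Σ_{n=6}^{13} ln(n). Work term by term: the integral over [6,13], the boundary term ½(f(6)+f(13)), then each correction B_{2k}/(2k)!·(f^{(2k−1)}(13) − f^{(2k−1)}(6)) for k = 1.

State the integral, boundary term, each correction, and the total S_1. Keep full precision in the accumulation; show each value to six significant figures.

S_1 ≈ 17.7647

∫_6^13 ln(x) dx evaluates to 15.5938.
Boundary: ½(f(6) + f(13)) = ½(1.79176 + 2.56495) = 2.17835.
So far: 17.7721.
Order-1 term: 1/12 · (0.0769231 − 0.166667) = -0.00747863.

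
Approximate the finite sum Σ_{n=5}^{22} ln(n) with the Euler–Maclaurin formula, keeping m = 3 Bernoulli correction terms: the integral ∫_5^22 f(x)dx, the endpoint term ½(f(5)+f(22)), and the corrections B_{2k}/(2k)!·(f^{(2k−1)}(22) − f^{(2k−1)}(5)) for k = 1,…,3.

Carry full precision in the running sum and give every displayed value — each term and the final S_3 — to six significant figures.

S_3 ≈ 45.2931

The integral term ∫_5^22 ln(x) dx = 42.9557.
Boundary: ½(f(5) + f(22)) = ½(1.60944 + 3.09104) = 2.35024.
Integral + boundary = 45.3060.
Correction k=1: B_{2}/2! · (f^{(1)}(22) − f^{(1)}(5)) = 1/12 · (0.0454545 − 0.200000) = -0.0128788.
Running total after k=1: 45.2931.
Correction k=2: B_{4}/4! · (f^{(3)}(22) − f^{(3)}(5)) = −1/720 · (0.000187829 − 0.0160000) = 2.19613e-05.
Running total after k=2: 45.2931.
Correction k=3: B_{6}/6! · (f^{(5)}(22) − f^{(5)}(5)) = 1/30240 · (4.65691e-06 − 0.00768000) = -2.53814e-07.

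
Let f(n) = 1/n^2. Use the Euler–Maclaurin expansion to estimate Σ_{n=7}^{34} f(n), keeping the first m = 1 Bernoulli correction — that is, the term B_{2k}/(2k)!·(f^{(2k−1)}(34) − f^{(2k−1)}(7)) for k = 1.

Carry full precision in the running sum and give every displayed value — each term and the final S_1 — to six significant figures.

Integral: ∫_7^34 1/x^2 dx = 0.113445.
½[f(7) + f(34)] = ½[0.0204082 + 0.000865052] = 0.0106366.
Running total after boundary: 0.124082.
k=1: B_{2}/(2)! × [f^{(1)}(34) − f^{(1)}(7)] = 1/12 × (-5.08854e-05 − (-0.00583090)) = 0.000481668.

S_1 ≈ 0.124564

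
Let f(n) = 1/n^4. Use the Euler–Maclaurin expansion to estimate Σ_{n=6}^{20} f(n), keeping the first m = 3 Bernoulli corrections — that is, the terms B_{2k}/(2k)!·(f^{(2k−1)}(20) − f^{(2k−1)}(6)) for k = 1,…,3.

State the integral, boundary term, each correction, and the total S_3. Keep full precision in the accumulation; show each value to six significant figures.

Integral: ∫_6^20 1/x^4 dx = 0.00150154.
Boundary: ½(f(6) + f(20)) = ½(0.000771605 + 6.25000e-06) = 0.000388927.
So far: 0.00189047.
k=1: B_{2}/(2)! × [f^{(1)}(20) − f^{(1)}(6)] = 1/12 × (-1.25000e-06 − (-0.000514403)) = 4.27628e-05.
After k=1: 0.00193323.
k=2: B_{4}/(4)! × [f^{(3)}(20) − f^{(3)}(6)] = −1/720 × (-9.37500e-08 − (-0.000428669)) = -5.95244e-07.
After k=2: 0.00193264.
k=3: B_{6}/(6)! × [f^{(5)}(20) − f^{(5)}(6)] = 1/30240 × (-1.31250e-08 − (-0.000666819)) = 2.20505e-08.

S_3 ≈ 0.00193266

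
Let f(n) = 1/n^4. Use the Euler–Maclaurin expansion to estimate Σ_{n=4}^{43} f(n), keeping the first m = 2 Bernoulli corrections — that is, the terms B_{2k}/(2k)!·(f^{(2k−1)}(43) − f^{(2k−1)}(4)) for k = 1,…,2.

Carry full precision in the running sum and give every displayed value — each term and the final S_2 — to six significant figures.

S_2 ≈ 0.00747276

∫_4^43 1/x^4 dx evaluates to 0.00520414.
Boundary: ½(f(4) + f(43)) = ½(0.00390625 + 2.92500e-07) = 0.00195327.
Running total after boundary: 0.00715741.
Order-1 term: 1/12 · (-2.72093e-08 − (-0.00390625)) = 0.000325519.
Running total after k=1: 0.00748293.
Order-2 term: −1/720 · (-4.41471e-10 − (-0.00732422)) = -1.01725e-05.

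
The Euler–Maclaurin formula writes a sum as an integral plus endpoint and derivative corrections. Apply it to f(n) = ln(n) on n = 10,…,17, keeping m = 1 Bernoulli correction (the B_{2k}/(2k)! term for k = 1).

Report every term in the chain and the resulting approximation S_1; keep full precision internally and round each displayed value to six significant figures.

∫_10^17 ln(x) dx evaluates to 18.1388.
Endpoint term: (f(10) + f(17))/2 = (2.30259 + 2.83321)/2 = 2.56790.
So far: 20.7067.
Order-1 term: 1/12 · (0.0588235 − 0.100000) = -0.00343137.

S_1 ≈ 20.7032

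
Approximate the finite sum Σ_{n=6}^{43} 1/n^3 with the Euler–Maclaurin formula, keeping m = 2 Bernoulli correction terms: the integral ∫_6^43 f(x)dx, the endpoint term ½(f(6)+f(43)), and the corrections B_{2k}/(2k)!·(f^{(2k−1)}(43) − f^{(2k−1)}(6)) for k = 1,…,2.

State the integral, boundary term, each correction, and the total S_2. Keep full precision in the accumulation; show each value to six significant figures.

S_2 ≈ 0.0161306

Integral: ∫_6^43 1/x^3 dx = 0.0136185.
Endpoint term: (f(6) + f(43))/2 = (0.00462963 + 1.25775e-05)/2 = 0.00232110.
So far: 0.0159396.
Correction k=1: B_{2}/2! · (f^{(1)}(43) − f^{(1)}(6)) = 1/12 · (-8.77501e-07 − (-0.00231481)) = 0.000192828.
Running total after k=1: 0.0161324.
Correction k=2: B_{4}/4! · (f^{(3)}(43) − f^{(3)}(6)) = −1/720 · (-9.49162e-09 − (-0.00128601)) = -1.78611e-06.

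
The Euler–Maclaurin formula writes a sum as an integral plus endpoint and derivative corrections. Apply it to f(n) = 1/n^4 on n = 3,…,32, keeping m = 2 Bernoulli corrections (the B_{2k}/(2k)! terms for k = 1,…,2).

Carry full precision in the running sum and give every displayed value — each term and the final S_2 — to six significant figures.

Integral: ∫_3^32 1/x^4 dx = 0.0123355.
Endpoint term: (f(3) + f(32))/2 = (0.0123457 + 9.53674e-07)/2 = 0.00617332.
Integral + boundary = 0.0185088.
Correction k=1: B_{2}/2! · (f^{(1)}(32) − f^{(1)}(3)) = 1/12 · (-1.19209e-07 − (-0.0164609)) = 0.00137173.
Running total after k=1: 0.0198806.
Correction k=2: B_{4}/4! · (f^{(3)}(32) − f^{(3)}(3)) = −1/720 · (-3.49246e-09 − (-0.0548697)) = -7.62079e-05.

S_2 ≈ 0.0198043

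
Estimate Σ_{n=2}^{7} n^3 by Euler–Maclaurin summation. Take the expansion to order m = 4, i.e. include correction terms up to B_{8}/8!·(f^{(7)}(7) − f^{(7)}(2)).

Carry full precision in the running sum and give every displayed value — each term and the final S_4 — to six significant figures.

Integral: ∫_2^7 x^3 dx = 596.250.
Endpoint term: (f(2) + f(7))/2 = (8.00000 + 343.000)/2 = 175.500.
Running total after boundary: 771.750.
k=1: B_{2}/(2)! × [f^{(1)}(7) − f^{(1)}(2)] = 1/12 × (147.000 − 12.0000) = 11.2500.
Partial sum through k=1: 783.000.
k=2: B_{4}/(4)! × [f^{(3)}(7) − f^{(3)}(2)] = −1/720 × (6.00000 − 6.00000) = 0.00000.
Partial sum through k=2: 783.000.
k=3: B_{6}/(6)! × [f^{(5)}(7) − f^{(5)}(2)] = 1/30240 × (0.00000 − 0.00000) = 0.00000.
Partial sum through k=3: 783.000.
k=4: B_{8}/(8)! × [f^{(7)}(7) − f^{(7)}(2)] = −1/1209600 × (0.00000 − 0.00000) = 0.00000.

S_4 ≈ 783.000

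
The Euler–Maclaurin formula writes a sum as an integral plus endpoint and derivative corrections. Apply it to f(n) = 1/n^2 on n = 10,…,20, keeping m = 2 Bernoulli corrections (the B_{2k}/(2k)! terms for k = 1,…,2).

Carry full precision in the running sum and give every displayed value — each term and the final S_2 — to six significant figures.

S_2 ≈ 0.0563955

Integral: ∫_10^20 1/x^2 dx = 0.0500000.
½[f(10) + f(20)] = ½[0.0100000 + 0.00250000] = 0.00625000.
Integral + boundary = 0.0562500.
k=1: B_{2}/(2)! × [f^{(1)}(20) − f^{(1)}(10)] = 1/12 × (-0.000250000 − (-0.00200000)) = 0.000145833.
Running total after k=1: 0.0563958.
k=2: B_{4}/(4)! × [f^{(3)}(20) − f^{(3)}(10)] = −1/720 × (-7.50000e-06 − (-0.000240000)) = -3.22917e-07.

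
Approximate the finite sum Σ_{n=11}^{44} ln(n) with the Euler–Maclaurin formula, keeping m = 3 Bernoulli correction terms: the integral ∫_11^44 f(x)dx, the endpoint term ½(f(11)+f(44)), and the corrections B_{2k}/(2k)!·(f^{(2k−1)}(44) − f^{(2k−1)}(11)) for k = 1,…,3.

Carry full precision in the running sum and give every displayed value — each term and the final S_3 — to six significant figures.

∫_11^44 ln(x) dx evaluates to 107.127.
Boundary: ½(f(11) + f(44)) = ½(2.39790 + 3.78419) = 3.09104.
Running total after boundary: 110.219.
Correction k=1: B_{2}/2! · (f^{(1)}(44) − f^{(1)}(11)) = 1/12 · (0.0227273 − 0.0909091) = -0.00568182.
After k=1: 110.213.
Correction k=2: B_{4}/4! · (f^{(3)}(44) − f^{(3)}(11)) = −1/720 · (2.34786e-05 − 0.00150263) = 2.05438e-06.
After k=2: 110.213.
Correction k=3: B_{6}/6! · (f^{(5)}(44) − f^{(5)}(11)) = 1/30240 · (1.45528e-07 − 0.000149021) = -4.92313e-09.

S_3 ≈ 110.213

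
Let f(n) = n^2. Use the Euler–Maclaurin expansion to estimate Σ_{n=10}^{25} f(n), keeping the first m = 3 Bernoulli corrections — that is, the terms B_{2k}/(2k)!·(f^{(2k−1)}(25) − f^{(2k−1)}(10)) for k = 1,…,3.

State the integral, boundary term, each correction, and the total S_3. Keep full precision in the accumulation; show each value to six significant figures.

S_3 ≈ 5240.00

∫_10^25 x^2 dx evaluates to 4875.00.
½[f(10) + f(25)] = ½[100.000 + 625.000] = 362.500.
Integral + boundary = 5237.50.
k=1: B_{2}/(2)! × [f^{(1)}(25) − f^{(1)}(10)] = 1/12 × (50.0000 − 20.0000) = 2.50000.
After k=1: 5240.00.
k=2: B_{4}/(4)! × [f^{(3)}(25) − f^{(3)}(10)] = −1/720 × (0.00000 − 0.00000) = 0.00000.
After k=2: 5240.00.
k=3: B_{6}/(6)! × [f^{(5)}(25) − f^{(5)}(10)] = 1/30240 × (0.00000 − 0.00000) = 0.00000.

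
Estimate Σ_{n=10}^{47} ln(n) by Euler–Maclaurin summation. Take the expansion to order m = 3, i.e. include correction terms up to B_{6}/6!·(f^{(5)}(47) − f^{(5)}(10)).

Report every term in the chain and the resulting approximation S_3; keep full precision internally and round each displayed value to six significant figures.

S_3 ≈ 124.001

∫_10^47 ln(x) dx evaluates to 120.931.
½[f(10) + f(47)] = ½[2.30259 + 3.85015] = 3.07637.
Running total after boundary: 124.007.
Correction k=1: B_{2}/2! · (f^{(1)}(47) − f^{(1)}(10)) = 1/12 · (0.0212766 − 0.100000) = -0.00656028.
Partial sum through k=1: 124.001.
Correction k=2: B_{4}/4! · (f^{(3)}(47) − f^{(3)}(10)) = −1/720 · (1.92636e-05 − 0.00200000) = 2.75102e-06.
Partial sum through k=2: 124.001.
Correction k=3: B_{6}/6! · (f^{(5)}(47) − f^{(5)}(10)) = 1/30240 · (1.04646e-07 − 0.000240000) = -7.93305e-09.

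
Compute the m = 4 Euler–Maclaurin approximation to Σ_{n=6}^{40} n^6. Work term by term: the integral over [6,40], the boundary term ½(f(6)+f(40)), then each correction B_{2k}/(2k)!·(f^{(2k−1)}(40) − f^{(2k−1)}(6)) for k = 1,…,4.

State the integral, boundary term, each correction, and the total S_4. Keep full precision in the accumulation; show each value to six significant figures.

Integral: ∫_6^40 x^6 dx = 2.34057e+10.
Endpoint term: (f(6) + f(40))/2 = (46656.0 + 4.09600e+09)/2 = 2.04802e+09.
Integral + boundary = 2.54537e+10.
k=1: B_{2}/(2)! × [f^{(1)}(40) − f^{(1)}(6)] = 1/12 × (6.14400e+08 − 46656.0) = 5.11961e+07.
After k=1: 2.55049e+10.
k=2: B_{4}/(4)! × [f^{(3)}(40) − f^{(3)}(6)] = −1/720 × (7.68000e+06 − 25920.0) = -10630.7.
After k=2: 2.55049e+10.
k=3: B_{6}/(6)! × [f^{(5)}(40) − f^{(5)}(6)] = 1/30240 × (28800.0 − 4320.00) = 0.809524.
After k=3: 2.55049e+10.
k=4: B_{8}/(8)! × [f^{(7)}(40) − f^{(7)}(6)] = −1/1209600 × (0.00000 − 0.00000) = 0.00000.

S_4 ≈ 2.55049e+10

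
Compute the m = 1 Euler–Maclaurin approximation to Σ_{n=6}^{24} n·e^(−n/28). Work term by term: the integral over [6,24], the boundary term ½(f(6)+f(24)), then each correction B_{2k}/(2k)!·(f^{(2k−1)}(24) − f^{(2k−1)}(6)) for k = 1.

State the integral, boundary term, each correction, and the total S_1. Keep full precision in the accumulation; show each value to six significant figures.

S_1 ≈ 157.955

∫_6^24 x·e^(−x/28) dx evaluates to 150.489.
½[f(6) + f(24)] = ½[4.84271 + 10.1849] = 7.51383.
Integral + boundary = 158.003.
k=1: B_{2}/(2)! × [f^{(1)}(24) − f^{(1)}(6)] = 1/12 × (0.0606247 − 0.634164) = -0.0477949.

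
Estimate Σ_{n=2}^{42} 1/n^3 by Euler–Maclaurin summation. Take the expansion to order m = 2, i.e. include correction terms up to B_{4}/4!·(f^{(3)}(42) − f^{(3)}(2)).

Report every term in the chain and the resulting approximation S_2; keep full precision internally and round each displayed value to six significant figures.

Integral: ∫_2^42 1/x^3 dx = 0.124717.
½[f(2) + f(42)] = ½[0.125000 + 1.34975e-05] = 0.0625067.
So far: 0.187223.
Order-1 term: 1/12 · (-9.64104e-07 − (-0.187500)) = 0.0156249.
Running total after k=1: 0.202848.
Order-2 term: −1/720 · (-1.09309e-08 − (-0.937500)) = -0.00130208.

S_2 ≈ 0.201546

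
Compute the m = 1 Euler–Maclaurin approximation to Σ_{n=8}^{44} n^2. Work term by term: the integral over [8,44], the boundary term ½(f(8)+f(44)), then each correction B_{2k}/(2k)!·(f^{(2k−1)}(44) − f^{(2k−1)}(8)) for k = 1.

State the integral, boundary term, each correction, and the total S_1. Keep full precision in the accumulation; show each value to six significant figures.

S_1 ≈ 29230.0

Integral: ∫_8^44 x^2 dx = 28224.0.
½[f(8) + f(44)] = ½[64.0000 + 1936.00] = 1000.00.
Running total after boundary: 29224.0.
k=1: B_{2}/(2)! × [f^{(1)}(44) − f^{(1)}(8)] = 1/12 × (88.0000 − 16.0000) = 6.00000.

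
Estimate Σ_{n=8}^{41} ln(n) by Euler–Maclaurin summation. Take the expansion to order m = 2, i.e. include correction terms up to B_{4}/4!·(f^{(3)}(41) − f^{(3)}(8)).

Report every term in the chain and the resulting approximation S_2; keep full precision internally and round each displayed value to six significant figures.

The integral term ∫_8^41 ln(x) dx = 102.621.
½[f(8) + f(41)] = ½[2.07944 + 3.71357] = 2.89651.
Running total after boundary: 105.517.
k=1: B_{2}/(2)! × [f^{(1)}(41) − f^{(1)}(8)] = 1/12 × (0.0243902 − 0.125000) = -0.00838415.
Partial sum through k=1: 105.509.
k=2: B_{4}/(4)! × [f^{(3)}(41) − f^{(3)}(8)] = −1/720 × (2.90187e-05 − 0.00390625) = 5.38504e-06.

S_2 ≈ 105.509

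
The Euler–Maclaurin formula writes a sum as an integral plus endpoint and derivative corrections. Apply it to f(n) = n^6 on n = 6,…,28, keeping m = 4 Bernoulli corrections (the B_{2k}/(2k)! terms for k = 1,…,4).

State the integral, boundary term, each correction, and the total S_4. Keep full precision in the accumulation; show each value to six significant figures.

Integral: ∫_6^28 x^6 dx = 1.92752e+09.
Endpoint term: (f(6) + f(28))/2 = (46656.0 + 4.81890e+08)/2 = 2.40968e+08.
Integral + boundary = 2.16849e+09.
k=1: B_{2}/(2)! × [f^{(1)}(28) − f^{(1)}(6)] = 1/12 × (1.03262e+08 − 46656.0) = 8.60130e+06.
Running total after k=1: 2.17709e+09.
k=2: B_{4}/(4)! × [f^{(3)}(28) − f^{(3)}(6)] = −1/720 × (2.63424e+06 − 25920.0) = -3622.67.
Running total after k=2: 2.17709e+09.
k=3: B_{6}/(6)! × [f^{(5)}(28) − f^{(5)}(6)] = 1/30240 × (20160.0 − 4320.00) = 0.523810.
Running total after k=3: 2.17709e+09.
k=4: B_{8}/(8)! × [f^{(7)}(28) − f^{(7)}(6)] = −1/1209600 × (0.00000 − 0.00000) = 0.00000.

S_4 ≈ 2.17709e+09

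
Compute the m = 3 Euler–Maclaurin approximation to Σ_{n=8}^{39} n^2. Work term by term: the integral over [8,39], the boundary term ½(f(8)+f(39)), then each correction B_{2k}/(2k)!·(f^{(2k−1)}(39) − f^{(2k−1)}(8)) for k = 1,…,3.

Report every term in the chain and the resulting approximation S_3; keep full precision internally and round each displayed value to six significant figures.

∫_8^39 x^2 dx evaluates to 19602.3.
Endpoint term: (f(8) + f(39))/2 = (64.0000 + 1521.00)/2 = 792.500.
Integral + boundary = 20394.8.
Correction k=1: B_{2}/2! · (f^{(1)}(39) − f^{(1)}(8)) = 1/12 · (78.0000 − 16.0000) = 5.16667.
After k=1: 20400.0.
Correction k=2: B_{4}/4! · (f^{(3)}(39) − f^{(3)}(8)) = −1/720 · (0.00000 − 0.00000) = 0.00000.
After k=2: 20400.0.
Correction k=3: B_{6}/6! · (f^{(5)}(39) − f^{(5)}(8)) = 1/30240 · (0.00000 − 0.00000) = 0.00000.

S_3 ≈ 20400.0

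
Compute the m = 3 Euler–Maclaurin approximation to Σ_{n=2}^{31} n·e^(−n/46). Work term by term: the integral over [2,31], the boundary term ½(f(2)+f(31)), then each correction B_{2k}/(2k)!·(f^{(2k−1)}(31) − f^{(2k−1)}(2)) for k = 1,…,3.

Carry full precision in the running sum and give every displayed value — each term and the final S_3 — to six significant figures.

S_3 ≈ 317.459

Integral: ∫_2^31 x·e^(−x/46) dx = 308.664.
Boundary: ½(f(2) + f(31)) = ½(1.91491 + 15.8010) = 8.85796.
Running total after boundary: 317.522.
k=1: B_{2}/(2)! × [f^{(1)}(31) − f^{(1)}(2)] = 1/12 × (0.166210 − 0.915825) = -0.0624679.
Running total after k=1: 317.459.
k=2: B_{4}/(4)! × [f^{(3)}(31) − f^{(3)}(2)] = −1/720 × (0.000560317 − 0.00133777) = 1.07980e-06.
Running total after k=2: 317.459.
k=3: B_{6}/(6)! × [f^{(5)}(31) − f^{(5)}(2)] = 1/30240 × (4.92478e-07 − 1.05990e-06) = -1.87638e-11.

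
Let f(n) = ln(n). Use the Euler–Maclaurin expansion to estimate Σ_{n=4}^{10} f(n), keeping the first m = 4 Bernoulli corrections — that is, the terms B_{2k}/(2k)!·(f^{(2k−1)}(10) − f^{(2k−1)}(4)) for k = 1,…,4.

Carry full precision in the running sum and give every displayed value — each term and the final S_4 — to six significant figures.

S_4 ≈ 13.3127

∫_4^10 ln(x) dx evaluates to 11.4807.
Boundary: ½(f(4) + f(10)) = ½(1.38629 + 2.30259) = 1.84444.
Integral + boundary = 13.3251.
Order-1 term: 1/12 · (0.100000 − 0.250000) = -0.0125000.
After k=1: 13.3126.
Order-2 term: −1/720 · (0.00200000 − 0.0312500) = 4.06250e-05.
After k=2: 13.3127.
Order-3 term: 1/30240 · (0.000240000 − 0.0234375) = -7.67113e-07.
After k=3: 13.3127.
Order-4 term: −1/1209600 · (7.20000e-05 − 0.0439453) = 3.62709e-08.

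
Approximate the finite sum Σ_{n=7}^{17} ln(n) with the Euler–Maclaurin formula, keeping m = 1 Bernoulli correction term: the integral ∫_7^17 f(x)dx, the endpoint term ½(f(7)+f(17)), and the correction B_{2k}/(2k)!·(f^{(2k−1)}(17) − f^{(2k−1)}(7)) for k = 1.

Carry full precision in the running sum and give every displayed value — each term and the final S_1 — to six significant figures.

S_1 ≈ 26.9258

Integral: ∫_7^17 ln(x) dx = 24.5433.
½[f(7) + f(17)] = ½[1.94591 + 2.83321] = 2.38956.
Integral + boundary = 26.9328.
Correction k=1: B_{2}/2! · (f^{(1)}(17) − f^{(1)}(7)) = 1/12 · (0.0588235 − 0.142857) = -0.00700280.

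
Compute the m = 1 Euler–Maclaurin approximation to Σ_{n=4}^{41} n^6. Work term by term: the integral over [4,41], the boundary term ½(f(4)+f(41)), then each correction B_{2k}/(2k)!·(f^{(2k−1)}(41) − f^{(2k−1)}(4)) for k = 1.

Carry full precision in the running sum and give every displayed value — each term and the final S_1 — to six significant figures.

∫_4^41 x^6 dx evaluates to 2.78220e+10.
½[f(4) + f(41)] = ½[4096.00 + 4.75010e+09] = 2.37505e+09.
Running total after boundary: 3.01971e+10.
Correction k=1: B_{2}/2! · (f^{(1)}(41) − f^{(1)}(4)) = 1/12 · (6.95137e+08 − 6144.00) = 5.79276e+07.

S_1 ≈ 3.02550e+10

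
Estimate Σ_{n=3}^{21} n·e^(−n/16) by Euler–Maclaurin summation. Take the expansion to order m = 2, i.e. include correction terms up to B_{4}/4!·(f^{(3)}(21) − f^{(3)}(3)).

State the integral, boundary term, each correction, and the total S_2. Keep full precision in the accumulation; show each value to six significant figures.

∫_3^21 x·e^(−x/16) dx evaluates to 92.6902.
Endpoint term: (f(3) + f(21))/2 = (2.48709 + 5.65207)/2 = 4.06958.
Integral + boundary = 96.7598.
Order-1 term: 1/12 · (-0.0841082 − 0.673586) = -0.0631412.
After k=1: 96.6967.
Order-2 term: −1/720 · (0.00177416 − 0.00910799) = 1.01859e-05.

S_2 ≈ 96.6967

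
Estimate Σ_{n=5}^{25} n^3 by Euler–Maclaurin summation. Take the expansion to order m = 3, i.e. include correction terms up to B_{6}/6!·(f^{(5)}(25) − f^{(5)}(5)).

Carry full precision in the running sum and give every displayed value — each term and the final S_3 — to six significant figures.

Integral: ∫_5^25 x^3 dx = 97500.0.
½[f(5) + f(25)] = ½[125.000 + 15625.0] = 7875.00.
Running total after boundary: 105375.
Correction k=1: B_{2}/2! · (f^{(1)}(25) − f^{(1)}(5)) = 1/12 · (1875.00 − 75.0000) = 150.000.
Running total after k=1: 105525.
Correction k=2: B_{4}/4! · (f^{(3)}(25) − f^{(3)}(5)) = −1/720 · (6.00000 − 6.00000) = 0.00000.
Running total after k=2: 105525.
Correction k=3: B_{6}/6! · (f^{(5)}(25) − f^{(5)}(5)) = 1/30240 · (0.00000 − 0.00000) = 0.00000.

S_3 ≈ 105525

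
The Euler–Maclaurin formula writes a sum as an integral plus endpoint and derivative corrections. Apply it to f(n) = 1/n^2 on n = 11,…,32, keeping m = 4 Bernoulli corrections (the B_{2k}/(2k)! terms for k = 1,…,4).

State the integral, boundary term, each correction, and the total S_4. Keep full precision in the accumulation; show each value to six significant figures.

S_4 ≈ 0.0643995

∫_11^32 1/x^2 dx evaluates to 0.0596591.
Endpoint term: (f(11) + f(32))/2 = (0.00826446 + 0.000976562)/2 = 0.00462051.
So far: 0.0642796.
Correction k=1: B_{2}/2! · (f^{(1)}(32) − f^{(1)}(11)) = 1/12 · (-6.10352e-05 − (-0.00150263)) = 0.000120133.
Partial sum through k=1: 0.0643997.
Correction k=2: B_{4}/4! · (f^{(3)}(32) − f^{(3)}(11)) = −1/720 · (-7.15256e-07 − (-0.000149021)) = -2.05980e-07.
Partial sum through k=2: 0.0643995.
Correction k=3: B_{6}/6! · (f^{(5)}(32) − f^{(5)}(11)) = 1/30240 · (-2.09548e-08 − (-3.69474e-05)) = 1.22111e-09.
Partial sum through k=3: 0.0643995.
Correction k=4: B_{8}/8! · (f^{(7)}(32) − f^{(7)}(11)) = −1/1209600 · (-1.14596e-09 − (-1.70996e-05)) = -1.41356e-11.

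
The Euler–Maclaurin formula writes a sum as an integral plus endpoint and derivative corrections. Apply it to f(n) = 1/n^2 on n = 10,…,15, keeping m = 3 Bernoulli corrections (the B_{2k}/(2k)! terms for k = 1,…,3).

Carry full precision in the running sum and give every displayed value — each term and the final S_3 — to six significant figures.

∫_10^15 1/x^2 dx evaluates to 0.0333333.
½[f(10) + f(15)] = ½[0.0100000 + 0.00444444] = 0.00722222.
So far: 0.0405556.
k=1: B_{2}/(2)! × [f^{(1)}(15) − f^{(1)}(10)] = 1/12 × (-0.000592593 − (-0.00200000)) = 0.000117284.
Running total after k=1: 0.0406728.
k=2: B_{4}/(4)! × [f^{(3)}(15) − f^{(3)}(10)] = −1/720 × (-3.16049e-05 − (-0.000240000)) = -2.89438e-07.
Running total after k=2: 0.0406726.
k=3: B_{6}/(6)! × [f^{(5)}(15) − f^{(5)}(10)] = 1/30240 × (-4.21399e-06 − (-7.20000e-05)) = 2.24160e-09.

S_3 ≈ 0.0406726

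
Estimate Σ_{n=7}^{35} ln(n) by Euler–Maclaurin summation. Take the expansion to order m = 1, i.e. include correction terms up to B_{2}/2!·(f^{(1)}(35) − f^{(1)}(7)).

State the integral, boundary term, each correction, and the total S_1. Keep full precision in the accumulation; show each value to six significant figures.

Integral: ∫_7^35 ln(x) dx = 82.8158.
Boundary: ½(f(7) + f(35)) = ½(1.94591 + 3.55535) = 2.75063.
So far: 85.5664.
k=1: B_{2}/(2)! × [f^{(1)}(35) − f^{(1)}(7)] = 1/12 × (0.0285714 − 0.142857) = -0.00952381.

S_1 ≈ 85.5569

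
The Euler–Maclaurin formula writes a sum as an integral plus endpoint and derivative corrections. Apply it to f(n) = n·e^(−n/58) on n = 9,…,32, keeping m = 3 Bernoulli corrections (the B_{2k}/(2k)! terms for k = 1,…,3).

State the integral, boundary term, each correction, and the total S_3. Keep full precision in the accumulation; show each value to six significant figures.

∫_9^32 x·e^(−x/58) dx evaluates to 320.966.
Boundary: ½(f(9) + f(32)) = ½(7.70641 + 18.4306) = 13.0685.
Running total after boundary: 334.034.
Correction k=1: B_{2}/2! · (f^{(1)}(32) − f^{(1)}(9)) = 1/12 · (0.258187 − 0.723398) = -0.0387676.
Partial sum through k=1: 333.995.
Correction k=2: B_{4}/4! · (f^{(3)}(32) − f^{(3)}(9)) = −1/720 · (0.000419173 − 0.000724118) = 4.23535e-07.
Partial sum through k=2: 333.995.
Correction k=3: B_{6}/6! · (f^{(5)}(32) − f^{(5)}(9)) = 1/30240 · (2.26396e-07 − 3.66586e-07) = -4.63591e-12.

S_3 ≈ 333.995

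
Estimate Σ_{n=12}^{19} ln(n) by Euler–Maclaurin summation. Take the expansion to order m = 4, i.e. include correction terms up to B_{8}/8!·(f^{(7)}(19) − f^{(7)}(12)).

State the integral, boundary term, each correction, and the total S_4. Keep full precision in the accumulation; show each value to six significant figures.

S_4 ≈ 21.8376

Integral: ∫_12^19 ln(x) dx = 19.1255.
½[f(12) + f(19)] = ½[2.48491 + 2.94444] = 2.71467.
Integral + boundary = 21.8401.
Correction k=1: B_{2}/2! · (f^{(1)}(19) − f^{(1)}(12)) = 1/12 · (0.0526316 − 0.0833333) = -0.00255848.
Running total after k=1: 21.8376.
Correction k=2: B_{4}/4! · (f^{(3)}(19) − f^{(3)}(12)) = −1/720 · (0.000291588 − 0.00115741) = 1.20253e-06.
Running total after k=2: 21.8376.
Correction k=3: B_{6}/6! · (f^{(5)}(19) − f^{(5)}(12)) = 1/30240 · (9.69267e-06 − 9.64506e-05) = -2.86898e-09.
Running total after k=3: 21.8376.
Correction k=4: B_{8}/8! · (f^{(7)}(19) − f^{(7)}(12)) = −1/1209600 · (8.05485e-07 − 2.00939e-05) = 1.59461e-11.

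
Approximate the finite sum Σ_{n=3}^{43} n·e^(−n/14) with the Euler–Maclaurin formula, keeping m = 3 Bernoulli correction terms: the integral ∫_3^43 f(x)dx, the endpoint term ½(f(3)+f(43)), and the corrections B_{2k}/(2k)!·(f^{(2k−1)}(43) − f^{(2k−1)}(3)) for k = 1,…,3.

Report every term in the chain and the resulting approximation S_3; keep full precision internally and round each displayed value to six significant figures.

∫_3^43 x·e^(−x/14) dx evaluates to 155.103.
½[f(3) + f(43)] = ½[2.42135 + 1.99326] = 2.20731.
Integral + boundary = 157.310.
Order-1 term: 1/12 · (-0.0960208 − 0.634164) = -0.0608487.
Partial sum through k=1: 157.249.
Order-2 term: −1/720 · (-1.68932e-05 − 0.0114714) = 1.59560e-05.
Partial sum through k=2: 157.249.
Order-3 term: 1/30240 · (2.32712e-06 − 0.000100548) = -3.24803e-09.

S_3 ≈ 157.249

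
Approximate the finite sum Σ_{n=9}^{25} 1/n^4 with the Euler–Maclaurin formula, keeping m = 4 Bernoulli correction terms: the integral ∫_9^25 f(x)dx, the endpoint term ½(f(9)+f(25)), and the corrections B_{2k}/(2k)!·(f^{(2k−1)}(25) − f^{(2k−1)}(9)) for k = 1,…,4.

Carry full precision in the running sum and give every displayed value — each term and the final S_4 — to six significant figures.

S_4 ≈ 0.000518979

The integral term ∫_9^25 1/x^4 dx = 0.000435914.
½[f(9) + f(25)] = ½[0.000152416 + 2.56000e-06] = 7.74879e-05.
So far: 0.000513402.
Correction k=1: B_{2}/2! · (f^{(1)}(25) − f^{(1)}(9)) = 1/12 · (-4.09600e-07 − (-6.77404e-05)) = 5.61090e-06.
Running total after k=1: 0.000519013.
Correction k=2: B_{4}/4! · (f^{(3)}(25) − f^{(3)}(9)) = −1/720 · (-1.96608e-08 − (-2.50890e-05)) = -3.48186e-08.
Running total after k=2: 0.000518978.
Correction k=3: B_{6}/6! · (f^{(5)}(25) − f^{(5)}(9)) = 1/30240 · (-1.76161e-09 − (-1.73455e-05)) = 5.73536e-10.
Running total after k=3: 0.000518979.
Correction k=4: B_{8}/8! · (f^{(7)}(25) − f^{(7)}(9)) = −1/1209600 · (-2.53672e-10 − (-1.92728e-05)) = -1.59330e-11.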